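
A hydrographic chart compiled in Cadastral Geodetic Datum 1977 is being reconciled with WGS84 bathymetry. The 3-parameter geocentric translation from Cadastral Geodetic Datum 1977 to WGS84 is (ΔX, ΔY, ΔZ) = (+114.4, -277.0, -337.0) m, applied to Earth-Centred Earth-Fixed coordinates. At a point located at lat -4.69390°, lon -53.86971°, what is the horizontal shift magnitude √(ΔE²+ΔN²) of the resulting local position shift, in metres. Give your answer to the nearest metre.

At φ = -4.69390°, λ = -53.86971°: sin φ = -0.081832, cos φ = 0.996646, sin λ = -0.807678, cos λ = 0.589623.
ΔE = −sin λ·ΔX + cos λ·ΔY = −(-0.807678)·(114.4) + (0.589623)·(-277.0) = -70.93 m.
ΔN = −sin φ cos λ·ΔX − sin φ sin λ·ΔY + cos φ·ΔZ = −(-0.081832)(0.589623)(114.4) − (-0.081832)(-0.807678)(-277.0) + (0.996646)(-337.0) = -312.04 m.
Horizontal magnitude = √(ΔE² + ΔN²) = √((-70.93)² + (-312.04)²) = 320.00 m.

320 m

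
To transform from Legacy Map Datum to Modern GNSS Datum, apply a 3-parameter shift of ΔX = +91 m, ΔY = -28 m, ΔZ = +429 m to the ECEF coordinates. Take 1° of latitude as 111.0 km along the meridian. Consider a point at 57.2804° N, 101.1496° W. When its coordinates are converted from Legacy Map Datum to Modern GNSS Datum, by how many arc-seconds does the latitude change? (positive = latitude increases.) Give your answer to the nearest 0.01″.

sin φ = 0.841326, cos φ = 0.540528, sin λ = -0.981126, cos λ = -0.193371.
North component: ΔN = −sin φ cos λ·ΔX − sin φ sin λ·ΔY + cos φ·ΔZ = −(0.841326)(-0.193371)(91) − (0.841326)(-0.981126)(-28) + (0.540528)(429) = 223.58 m.
1° of latitude spans 111000 m, so Δφ = 223.58 / 111000 × 3600 = 7.251″.

Δφ = 7.25″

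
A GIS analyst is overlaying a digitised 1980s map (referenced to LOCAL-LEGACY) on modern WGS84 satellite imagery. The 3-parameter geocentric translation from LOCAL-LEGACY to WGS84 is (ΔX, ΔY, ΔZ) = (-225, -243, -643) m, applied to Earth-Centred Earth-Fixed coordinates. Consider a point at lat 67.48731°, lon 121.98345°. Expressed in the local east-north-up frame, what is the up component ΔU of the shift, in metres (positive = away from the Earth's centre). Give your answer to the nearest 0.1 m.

At φ = 67.48731°, λ = 121.98345°: sin φ = 0.923795, cos φ = 0.382888, sin λ = 0.848201, cos λ = -0.529674.
ΔU = cos φ cos λ·ΔX + cos φ sin λ·ΔY + sin φ·ΔZ = (0.382888)(-0.529674)(-225) + (0.382888)(0.848201)(-243) + (0.923795)(-643) = -627.29 m.

ΔU = -627.3 m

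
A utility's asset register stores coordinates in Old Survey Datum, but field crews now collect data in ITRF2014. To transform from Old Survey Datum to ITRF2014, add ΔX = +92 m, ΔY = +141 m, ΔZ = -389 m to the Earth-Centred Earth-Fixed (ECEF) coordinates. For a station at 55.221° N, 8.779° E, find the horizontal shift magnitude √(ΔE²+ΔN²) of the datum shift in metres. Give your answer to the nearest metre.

At φ = 55.221°, λ = 8.779°: sin φ = 0.821358, cos φ = 0.570413, sin λ = 0.152624, cos λ = 0.988284.
ΔE = −sin λ·ΔX + cos λ·ΔY = −(0.152624)·(92) + (0.988284)·(141) = 125.31 m.
ΔN = −sin φ cos λ·ΔX − sin φ sin λ·ΔY + cos φ·ΔZ = −(0.821358)(0.988284)(92) − (0.821358)(0.152624)(141) + (0.570413)(-389) = -314.25 m.
Horizontal magnitude = √(ΔE² + ΔN²) = √(125.31² + (-314.25)²) = 338.31 m.

338 m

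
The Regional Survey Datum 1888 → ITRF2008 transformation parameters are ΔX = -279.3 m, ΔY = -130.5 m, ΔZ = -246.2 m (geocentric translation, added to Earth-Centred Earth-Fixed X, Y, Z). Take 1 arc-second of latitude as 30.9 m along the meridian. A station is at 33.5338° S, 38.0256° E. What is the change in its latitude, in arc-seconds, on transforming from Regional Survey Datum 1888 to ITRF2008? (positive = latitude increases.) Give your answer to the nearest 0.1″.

Δφ = -12.0″

sin φ = -0.552429, cos φ = 0.833560, sin λ = 0.616014, cos λ = 0.787736.
North component: ΔN = −sin φ cos λ·ΔX − sin φ sin λ·ΔY + cos φ·ΔZ = −(-0.552429)(0.787736)(-279.3) − (-0.552429)(0.616014)(-130.5) + (0.833560)(-246.2) = -371.17 m.
1° of latitude spans 3600 × 30.90 = 111240 m, so Δφ = -371.17 / 111240 × 3600 = -12.012″.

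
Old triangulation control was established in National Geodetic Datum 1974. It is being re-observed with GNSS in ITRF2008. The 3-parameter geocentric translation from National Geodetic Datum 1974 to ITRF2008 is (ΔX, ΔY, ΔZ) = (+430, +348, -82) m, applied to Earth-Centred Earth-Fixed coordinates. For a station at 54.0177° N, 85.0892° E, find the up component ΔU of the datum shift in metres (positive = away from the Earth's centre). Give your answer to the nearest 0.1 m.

ΔU = 159.0 m

At φ = 54.0177°, λ = 85.0892°: sin φ = 0.809199, cos φ = 0.587535, sin λ = 0.996329, cos λ = 0.085605.
ΔU = cos φ cos λ·ΔX + cos φ sin λ·ΔY + sin φ·ΔZ = (0.587535)(0.085605)(430) + (0.587535)(0.996329)(348) + (0.809199)(-82) = 158.98 m.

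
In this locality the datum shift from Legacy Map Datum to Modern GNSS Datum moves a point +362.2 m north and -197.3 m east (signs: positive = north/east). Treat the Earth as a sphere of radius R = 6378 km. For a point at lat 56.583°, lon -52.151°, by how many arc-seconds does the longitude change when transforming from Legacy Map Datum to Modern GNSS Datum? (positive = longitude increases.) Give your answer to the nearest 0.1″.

At latitude 56.583°, cos φ = 0.550728.
One radian of longitude at latitude φ spans R cos φ, so Δλ = ΔE / (R cos φ) = -197.3 / (6378000 × 0.550728) = -5.6170e-05 rad = -11.586″.

Δλ = -11.6″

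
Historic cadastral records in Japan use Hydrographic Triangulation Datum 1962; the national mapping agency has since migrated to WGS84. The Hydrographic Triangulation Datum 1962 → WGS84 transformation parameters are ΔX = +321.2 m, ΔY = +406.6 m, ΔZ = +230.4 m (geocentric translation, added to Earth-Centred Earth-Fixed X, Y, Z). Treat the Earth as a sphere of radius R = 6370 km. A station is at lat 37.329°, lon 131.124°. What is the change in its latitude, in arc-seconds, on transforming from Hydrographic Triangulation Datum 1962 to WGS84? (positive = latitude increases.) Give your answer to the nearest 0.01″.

Δφ = 4.07″

sin φ = 0.606391, cos φ = 0.795167, sin λ = 0.753288, cos λ = -0.657691.
North component: ΔN = −sin φ cos λ·ΔX − sin φ sin λ·ΔY + cos φ·ΔZ = −(0.606391)(-0.657691)(321.2) − (0.606391)(0.753288)(406.6) + (0.795167)(230.4) = 125.58 m.
1° of latitude spans πR/180 = 111177 m, so Δφ = 125.58 / 111177 × 3600 = 4.066″.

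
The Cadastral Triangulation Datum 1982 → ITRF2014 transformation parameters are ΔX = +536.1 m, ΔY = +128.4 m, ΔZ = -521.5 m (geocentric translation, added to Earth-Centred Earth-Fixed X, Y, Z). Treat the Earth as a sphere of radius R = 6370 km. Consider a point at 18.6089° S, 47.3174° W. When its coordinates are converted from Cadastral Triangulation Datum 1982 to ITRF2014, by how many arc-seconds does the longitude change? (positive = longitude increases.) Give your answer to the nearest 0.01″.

Δλ = 16.44″

sin φ = -0.319107, cos φ = 0.947719, sin λ = -0.735121, cos λ = 0.677936.
East component: ΔE = −sin λ·ΔX + cos λ·ΔY = −(-0.735121)(536.1) + (0.677936)(128.4) = 481.15 m.
1° of latitude spans πR/180 = 111177 m; at latitude φ, 1° of longitude spans that × cos φ = 105365.0 m, so Δλ = 481.15 / 105365.0 × 3600 = 16.439″.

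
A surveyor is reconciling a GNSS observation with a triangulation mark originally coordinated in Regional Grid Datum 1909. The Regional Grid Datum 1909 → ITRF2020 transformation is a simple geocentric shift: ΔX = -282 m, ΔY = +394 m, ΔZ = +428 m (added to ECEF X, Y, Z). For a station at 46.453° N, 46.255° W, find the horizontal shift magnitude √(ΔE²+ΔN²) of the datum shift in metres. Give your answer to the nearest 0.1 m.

646.2 m

The local east axis at (φ, λ) is (−sin λ, cos λ, 0), so ΔE = −sin(-46.255°)·(-282) + cos(-46.255°)·394 = 68.71 m.
The local north axis is (−sin φ cos λ, −sin φ sin λ, cos φ), giving ΔN = 141.330 + 206.306 + 294.870 = 642.51 m.
Horizontal magnitude = √(ΔE² + ΔN²) = √(68.71² + 642.51²) = 646.17 m.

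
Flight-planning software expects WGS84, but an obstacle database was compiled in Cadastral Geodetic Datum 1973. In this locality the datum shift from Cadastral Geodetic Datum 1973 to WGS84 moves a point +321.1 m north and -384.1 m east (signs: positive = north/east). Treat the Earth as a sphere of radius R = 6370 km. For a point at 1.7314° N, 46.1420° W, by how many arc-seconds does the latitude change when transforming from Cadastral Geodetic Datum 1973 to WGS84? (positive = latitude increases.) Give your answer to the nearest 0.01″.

On a sphere of radius R, 1 rad of latitude = R, so Δφ = ΔN / R = 321.1 / 6370000 = 5.0408e-05 rad = 10.397″.

Δφ = 10.40″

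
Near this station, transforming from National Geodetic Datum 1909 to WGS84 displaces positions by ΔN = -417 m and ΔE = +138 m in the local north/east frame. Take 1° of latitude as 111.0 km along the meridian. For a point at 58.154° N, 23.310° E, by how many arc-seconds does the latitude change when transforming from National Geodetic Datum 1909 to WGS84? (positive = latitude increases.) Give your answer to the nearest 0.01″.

1° of latitude = 111.0 km, so Δφ = -417.0 / 111000 = -0.0037568° = -13.524″.

Δφ = -13.52″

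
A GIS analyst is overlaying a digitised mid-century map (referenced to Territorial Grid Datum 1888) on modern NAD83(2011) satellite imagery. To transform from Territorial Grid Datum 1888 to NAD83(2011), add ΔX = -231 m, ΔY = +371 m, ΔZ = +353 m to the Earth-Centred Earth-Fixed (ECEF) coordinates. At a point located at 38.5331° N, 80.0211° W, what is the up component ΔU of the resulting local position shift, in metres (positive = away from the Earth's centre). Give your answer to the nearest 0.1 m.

ΔU = -97.2 m

At φ = 38.5331°, λ = -80.0211°: sin φ = 0.622967, cos φ = 0.782248, sin λ = -0.984872, cos λ = 0.173285.
ΔU = cos φ cos λ·ΔX + cos φ sin λ·ΔY + sin φ·ΔZ = (0.782248)(0.173285)(-231) + (0.782248)(-0.984872)(371) + (0.622967)(353) = -97.23 m.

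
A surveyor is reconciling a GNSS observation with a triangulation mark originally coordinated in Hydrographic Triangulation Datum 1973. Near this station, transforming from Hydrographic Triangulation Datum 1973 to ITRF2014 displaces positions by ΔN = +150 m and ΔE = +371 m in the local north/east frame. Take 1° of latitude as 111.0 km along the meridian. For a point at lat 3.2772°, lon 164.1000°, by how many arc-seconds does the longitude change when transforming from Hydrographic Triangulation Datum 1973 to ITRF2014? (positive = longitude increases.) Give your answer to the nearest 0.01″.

Δλ = 12.05″

At latitude 3.2772°, cos φ = 0.998365.
1° of longitude at this latitude = 111.0 × cos φ = 110.82 km, so Δλ = 371.0 / 110818.5 = 0.0033478° = 12.052″.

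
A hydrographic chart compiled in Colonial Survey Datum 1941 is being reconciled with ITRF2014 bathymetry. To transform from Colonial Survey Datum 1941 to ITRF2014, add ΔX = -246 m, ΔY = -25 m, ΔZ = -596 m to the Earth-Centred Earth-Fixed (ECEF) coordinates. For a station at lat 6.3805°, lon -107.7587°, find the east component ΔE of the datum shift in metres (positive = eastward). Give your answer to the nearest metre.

ΔE = -227 m

The local east axis at (φ, λ) is (−sin λ, cos λ, 0), so ΔE = −sin(-107.7587°)·(-246) + cos(-107.7587°)·(-25) = -226.65 m.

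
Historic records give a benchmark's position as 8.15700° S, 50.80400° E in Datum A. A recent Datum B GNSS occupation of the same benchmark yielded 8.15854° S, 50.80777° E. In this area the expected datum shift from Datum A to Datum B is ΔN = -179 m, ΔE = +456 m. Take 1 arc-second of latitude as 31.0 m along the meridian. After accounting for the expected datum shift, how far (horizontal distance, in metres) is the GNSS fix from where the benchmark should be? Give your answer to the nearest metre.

40 m

Observed coordinate differences: Δφ = -0.00154°, Δλ = +0.00377°.
Converting to metres (1° lat = 111600 m, cos φ = 0.989883): observed ΔN = -171.9 m, observed ΔE = 416.5 m.
Subtracting the expected shift leaves a residual of -171.9 − (-179) = 7.1 m north and 416.5 − (456) = -39.5 m east.
Residual distance = √(7.1² + (-39.5)²) = 40.2 m.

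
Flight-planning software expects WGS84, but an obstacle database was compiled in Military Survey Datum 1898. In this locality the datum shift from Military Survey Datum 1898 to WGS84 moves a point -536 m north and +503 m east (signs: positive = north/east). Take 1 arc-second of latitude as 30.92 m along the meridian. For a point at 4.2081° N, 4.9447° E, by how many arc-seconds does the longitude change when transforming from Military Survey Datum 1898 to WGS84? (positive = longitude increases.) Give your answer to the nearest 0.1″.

At latitude 4.2081°, cos φ = 0.997304.
1″ of longitude at this latitude = 30.92 × cos φ = 30.8366 m, so Δλ = 503.0 / 30.8366 = 16.312″.

Δλ = 16.3″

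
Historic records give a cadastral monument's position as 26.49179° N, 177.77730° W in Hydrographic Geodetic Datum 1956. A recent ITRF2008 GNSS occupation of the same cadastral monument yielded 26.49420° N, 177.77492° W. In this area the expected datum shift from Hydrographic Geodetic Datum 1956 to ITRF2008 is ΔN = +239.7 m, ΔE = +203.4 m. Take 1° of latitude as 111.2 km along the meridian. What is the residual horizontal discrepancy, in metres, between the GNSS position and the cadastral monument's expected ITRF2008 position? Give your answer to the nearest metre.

44 m

Observed coordinate differences: Δφ = +0.00241°, Δλ = +0.00238°.
Converting to metres (1° lat = 111200 m, cos φ = 0.894998): observed ΔN = 268.0 m, observed ΔE = 236.9 m.
Subtracting the expected shift leaves a residual of 268.0 − (239.7) = 28.3 m north and 236.9 − (203.4) = 33.5 m east.
Residual distance = √(28.3² + 33.5²) = 43.8 m.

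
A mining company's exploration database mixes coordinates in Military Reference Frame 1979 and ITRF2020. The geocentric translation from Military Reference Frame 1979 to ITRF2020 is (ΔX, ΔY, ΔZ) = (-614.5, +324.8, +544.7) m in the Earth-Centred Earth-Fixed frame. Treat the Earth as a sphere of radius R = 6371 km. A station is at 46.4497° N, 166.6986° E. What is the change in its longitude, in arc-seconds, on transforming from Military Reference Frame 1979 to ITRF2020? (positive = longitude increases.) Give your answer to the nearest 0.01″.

Δλ = -8.21″

sin φ = 0.724770, cos φ = 0.688991, sin λ = 0.230074, cos λ = -0.973173.
East component: ΔE = −sin λ·ΔX + cos λ·ΔY = −(0.230074)(-614.5) + (-0.973173)(324.8) = -174.71 m.
1° of latitude spans πR/180 = 111195 m; at latitude φ, 1° of longitude spans that × cos φ = 76612.3 m, so Δλ = -174.71 / 76612.3 × 3600 = -8.209″.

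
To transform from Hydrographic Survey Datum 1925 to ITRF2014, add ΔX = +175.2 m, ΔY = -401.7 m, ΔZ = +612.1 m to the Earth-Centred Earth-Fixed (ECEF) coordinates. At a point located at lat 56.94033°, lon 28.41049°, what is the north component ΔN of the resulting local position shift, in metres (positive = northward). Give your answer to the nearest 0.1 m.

ΔN = 364.9 m

At φ = 56.94033°, λ = 28.41049°: sin φ = 0.838103, cos φ = 0.545512, sin λ = 0.475785, cos λ = 0.879561.
ΔN = −sin φ cos λ·ΔX − sin φ sin λ·ΔY + cos φ·ΔZ = −(0.838103)(0.879561)(175.2) − (0.838103)(0.475785)(-401.7) + (0.545512)(612.1) = 364.94 m.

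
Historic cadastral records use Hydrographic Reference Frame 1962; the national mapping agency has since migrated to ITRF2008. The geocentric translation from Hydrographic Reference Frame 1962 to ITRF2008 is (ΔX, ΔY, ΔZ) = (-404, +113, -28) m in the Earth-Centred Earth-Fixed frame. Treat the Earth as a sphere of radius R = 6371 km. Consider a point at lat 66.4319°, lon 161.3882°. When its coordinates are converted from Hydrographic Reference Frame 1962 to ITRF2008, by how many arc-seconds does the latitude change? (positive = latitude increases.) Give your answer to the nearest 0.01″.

sin φ = 0.916585, cos φ = 0.399839, sin λ = 0.319154, cos λ = -0.947703.
North component: ΔN = −sin φ cos λ·ΔX − sin φ sin λ·ΔY + cos φ·ΔZ = −(0.916585)(-0.947703)(-404) − (0.916585)(0.319154)(113) + (0.399839)(-28) = -395.19 m.
1° of latitude spans πR/180 = 111195 m, so Δφ = -395.19 / 111195 × 3600 = -12.794″.

Δφ = -12.79″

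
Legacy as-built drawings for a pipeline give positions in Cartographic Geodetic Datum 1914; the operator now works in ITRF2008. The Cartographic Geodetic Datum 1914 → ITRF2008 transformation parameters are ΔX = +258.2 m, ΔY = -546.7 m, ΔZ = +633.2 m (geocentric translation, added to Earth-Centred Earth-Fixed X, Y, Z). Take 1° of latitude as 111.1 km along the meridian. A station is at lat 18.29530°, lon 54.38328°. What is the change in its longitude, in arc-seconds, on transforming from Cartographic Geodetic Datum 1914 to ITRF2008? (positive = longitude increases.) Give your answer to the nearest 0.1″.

sin φ = 0.313915, cos φ = 0.949451, sin λ = 0.812931, cos λ = 0.582360.
East component: ΔE = −sin λ·ΔX + cos λ·ΔY = −(0.812931)(258.2) + (0.582360)(-546.7) = -528.28 m.
1° of latitude spans 111100 m; at latitude φ, 1° of longitude spans that × cos φ = 105484.0 m, so Δλ = -528.28 / 105484.0 × 3600 = -18.029″.

Δλ = -18.0″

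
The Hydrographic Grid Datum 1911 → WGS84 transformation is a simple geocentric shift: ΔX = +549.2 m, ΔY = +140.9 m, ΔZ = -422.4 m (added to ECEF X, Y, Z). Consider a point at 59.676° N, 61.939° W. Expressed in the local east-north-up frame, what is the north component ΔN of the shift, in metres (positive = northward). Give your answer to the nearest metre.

ΔN = -329 m

At φ = 59.676°, λ = -61.939°: sin φ = 0.863184, cos φ = 0.504889, sin λ = -0.882447, cos λ = 0.470411.
ΔN = −sin φ cos λ·ΔX − sin φ sin λ·ΔY + cos φ·ΔZ = −(0.863184)(0.470411)(549.2) − (0.863184)(-0.882447)(140.9) + (0.504889)(-422.4) = -328.94 m.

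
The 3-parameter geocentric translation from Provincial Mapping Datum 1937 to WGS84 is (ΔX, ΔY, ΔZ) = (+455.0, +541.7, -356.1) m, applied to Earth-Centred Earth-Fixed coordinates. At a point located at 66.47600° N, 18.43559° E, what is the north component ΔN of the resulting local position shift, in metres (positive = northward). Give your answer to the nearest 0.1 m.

ΔN = -695.0 m

At φ = 66.47600°, λ = 18.43559°: sin φ = 0.916893, cos φ = 0.399133, sin λ = 0.316238, cos λ = 0.948680.
ΔN = −sin φ cos λ·ΔX − sin φ sin λ·ΔY + cos φ·ΔZ = −(0.916893)(0.948680)(455.0) − (0.916893)(0.316238)(541.7) + (0.399133)(-356.1) = -694.98 m.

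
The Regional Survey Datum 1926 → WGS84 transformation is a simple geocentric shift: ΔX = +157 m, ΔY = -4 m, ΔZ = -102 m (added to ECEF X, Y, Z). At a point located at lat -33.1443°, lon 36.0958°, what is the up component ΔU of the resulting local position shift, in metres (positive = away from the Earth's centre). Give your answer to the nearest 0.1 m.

ΔU = 160.0 m

The local up (radial) axis is (cos φ cos λ, cos φ sin λ, sin φ), giving ΔU = 106.220 − 1.973 + 55.768 = 160.02 m.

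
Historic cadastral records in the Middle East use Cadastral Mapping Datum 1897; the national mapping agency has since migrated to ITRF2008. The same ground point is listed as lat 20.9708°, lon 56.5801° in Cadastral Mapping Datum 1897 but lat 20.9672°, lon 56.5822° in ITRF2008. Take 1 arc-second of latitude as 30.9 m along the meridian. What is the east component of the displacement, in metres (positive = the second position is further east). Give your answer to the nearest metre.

Δφ = 20.9672° − 20.9708° = -0.0036°; Δλ = 56.5822° − 56.5801° = +0.0021°.
1° of latitude = 3600 × 30.90 = 111240 m.
ΔN = Δφ × 111240 = -400.5 m; ΔE = Δλ × 111240 × cos(20.9708°) = +0.0021 × 111240 × 0.933763 = 218.1 m.

ΔE = 218 m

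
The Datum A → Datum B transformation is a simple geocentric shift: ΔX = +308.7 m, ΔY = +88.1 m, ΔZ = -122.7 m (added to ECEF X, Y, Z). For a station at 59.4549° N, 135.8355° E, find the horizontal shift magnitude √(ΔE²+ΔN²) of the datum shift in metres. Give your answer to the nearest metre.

The local east axis at (φ, λ) is (−sin λ, cos λ, 0), so ΔE = −sin(135.8355°)·308.7 + cos(135.8355°)·88.1 = -278.28 m.
The local north axis is (−sin φ cos λ, −sin φ sin λ, cos φ), giving ΔN = 190.714 − 52.863 − 62.358 = 75.49 m.
Horizontal magnitude = √(ΔE² + ΔN²) = √((-278.28)² + 75.49²) = 288.33 m.

288 m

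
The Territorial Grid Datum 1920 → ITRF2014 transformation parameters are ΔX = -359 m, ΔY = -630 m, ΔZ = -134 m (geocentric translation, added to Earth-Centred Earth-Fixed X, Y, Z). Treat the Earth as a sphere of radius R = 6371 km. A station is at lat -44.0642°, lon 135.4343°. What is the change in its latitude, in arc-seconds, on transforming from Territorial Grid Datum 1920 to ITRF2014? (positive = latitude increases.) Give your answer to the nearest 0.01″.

Δφ = -7.31″

sin φ = -0.695464, cos φ = 0.718561, sin λ = 0.701727, cos λ = -0.712446.
North component: ΔN = −sin φ cos λ·ΔX − sin φ sin λ·ΔY + cos φ·ΔZ = −(-0.695464)(-0.712446)(-359) − (-0.695464)(0.701727)(-630) + (0.718561)(-134) = -225.87 m.
1° of latitude spans πR/180 = 111195 m, so Δφ = -225.87 / 111195 × 3600 = -7.313″.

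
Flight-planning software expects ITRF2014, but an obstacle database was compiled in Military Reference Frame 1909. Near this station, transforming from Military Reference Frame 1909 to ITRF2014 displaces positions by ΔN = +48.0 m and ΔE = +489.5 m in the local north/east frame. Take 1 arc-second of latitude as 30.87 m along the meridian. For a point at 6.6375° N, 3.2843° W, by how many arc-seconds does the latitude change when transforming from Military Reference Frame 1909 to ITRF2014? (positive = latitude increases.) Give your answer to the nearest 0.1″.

1″ of latitude = 30.87 m, so Δφ = 48.0 / 30.87 = 1.555″.

Δφ = 1.6″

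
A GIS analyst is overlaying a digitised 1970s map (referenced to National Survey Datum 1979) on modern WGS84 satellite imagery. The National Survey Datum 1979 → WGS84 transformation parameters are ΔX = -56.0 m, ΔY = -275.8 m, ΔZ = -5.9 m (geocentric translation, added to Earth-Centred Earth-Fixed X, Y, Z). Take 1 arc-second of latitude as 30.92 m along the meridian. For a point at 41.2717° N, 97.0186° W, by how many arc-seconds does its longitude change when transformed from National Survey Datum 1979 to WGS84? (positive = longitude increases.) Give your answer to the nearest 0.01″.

Δλ = -0.94″

sin φ = 0.659631, cos φ = 0.751590, sin λ = -0.992507, cos λ = -0.122192.
East component: ΔE = −sin λ·ΔX + cos λ·ΔY = −(-0.992507)(-56.0) + (-0.122192)(-275.8) = -21.88 m.
1° of latitude spans 3600 × 30.92 = 111312 m; at latitude φ, 1° of longitude spans that × cos φ = 83661.0 m, so Δλ = -21.88 / 83661.0 × 3600 = -0.942″.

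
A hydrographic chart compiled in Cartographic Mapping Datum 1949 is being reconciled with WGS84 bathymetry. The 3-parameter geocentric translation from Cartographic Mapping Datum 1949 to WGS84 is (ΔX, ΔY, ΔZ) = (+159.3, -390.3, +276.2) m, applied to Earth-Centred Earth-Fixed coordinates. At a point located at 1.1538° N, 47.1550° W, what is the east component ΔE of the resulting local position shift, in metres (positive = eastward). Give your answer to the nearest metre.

At φ = 1.1538°, λ = -47.1550°: sin φ = 0.020136, cos φ = 0.999797, sin λ = -0.733196, cos λ = 0.680017.
ΔE = −sin λ·ΔX + cos λ·ΔY = −(-0.733196)·(159.3) + (0.680017)·(-390.3) = -148.61 m.

ΔE = -149 m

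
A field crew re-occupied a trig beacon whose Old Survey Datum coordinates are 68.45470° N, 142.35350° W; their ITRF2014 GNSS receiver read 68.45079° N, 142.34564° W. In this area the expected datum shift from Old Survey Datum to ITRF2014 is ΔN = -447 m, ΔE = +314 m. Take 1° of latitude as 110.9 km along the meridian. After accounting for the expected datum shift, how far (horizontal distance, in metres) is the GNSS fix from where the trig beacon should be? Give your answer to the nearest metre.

15 m

Observed coordinate differences: Δφ = -0.00391°, Δλ = +0.00786°.
Converting to metres (1° lat = 110900 m, cos φ = 0.367237): observed ΔN = -433.6 m, observed ΔE = 320.1 m.
Subtracting the expected shift leaves a residual of -433.6 − (-447) = 13.4 m north and 320.1 − (314) = 6.1 m east.
Residual distance = √(13.4² + 6.1²) = 14.7 m.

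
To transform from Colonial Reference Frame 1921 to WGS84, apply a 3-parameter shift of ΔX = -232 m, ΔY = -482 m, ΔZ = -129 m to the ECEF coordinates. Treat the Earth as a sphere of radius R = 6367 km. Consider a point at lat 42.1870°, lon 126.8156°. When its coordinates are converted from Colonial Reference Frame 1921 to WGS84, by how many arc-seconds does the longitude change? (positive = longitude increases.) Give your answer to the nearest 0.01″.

Δλ = 20.75″

sin φ = 0.671552, cos φ = 0.740957, sin λ = 0.800568, cos λ = -0.599242.
East component: ΔE = −sin λ·ΔX + cos λ·ΔY = −(0.800568)(-232) + (-0.599242)(-482) = 474.57 m.
1° of latitude spans πR/180 = 111125 m; at latitude φ, 1° of longitude spans that × cos φ = 82338.9 m, so Δλ = 474.57 / 82338.9 × 3600 = 20.749″.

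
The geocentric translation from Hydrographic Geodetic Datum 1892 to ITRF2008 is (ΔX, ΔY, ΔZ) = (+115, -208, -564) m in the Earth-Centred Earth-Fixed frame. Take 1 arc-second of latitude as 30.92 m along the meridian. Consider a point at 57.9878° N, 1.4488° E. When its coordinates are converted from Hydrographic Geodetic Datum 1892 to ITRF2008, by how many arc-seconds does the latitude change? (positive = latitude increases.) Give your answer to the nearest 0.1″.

sin φ = 0.847935, cos φ = 0.530100, sin λ = 0.025284, cos λ = 0.999680.
North component: ΔN = −sin φ cos λ·ΔX − sin φ sin λ·ΔY + cos φ·ΔZ = −(0.847935)(0.999680)(115) − (0.847935)(0.025284)(-208) + (0.530100)(-564) = -392.00 m.
1° of latitude spans 3600 × 30.92 = 111312 m, so Δφ = -392.00 / 111312 × 3600 = -12.678″.

Δφ = -12.7″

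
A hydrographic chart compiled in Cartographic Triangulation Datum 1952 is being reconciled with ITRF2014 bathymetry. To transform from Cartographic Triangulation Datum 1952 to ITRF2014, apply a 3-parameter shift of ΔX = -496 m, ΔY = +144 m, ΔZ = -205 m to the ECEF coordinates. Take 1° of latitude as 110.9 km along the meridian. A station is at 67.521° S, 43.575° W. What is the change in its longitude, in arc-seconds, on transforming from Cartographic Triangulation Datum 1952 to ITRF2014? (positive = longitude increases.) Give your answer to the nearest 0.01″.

sin φ = -0.924020, cos φ = 0.382345, sin λ = -0.689303, cos λ = 0.724473.
East component: ΔE = −sin λ·ΔX + cos λ·ΔY = −(-0.689303)(-496) + (0.724473)(144) = -237.57 m.
1° of latitude spans 110900 m; at latitude φ, 1° of longitude spans that × cos φ = 42402.0 m, so Δλ = -237.57 / 42402.0 × 3600 = -20.170″.

Δλ = -20.17″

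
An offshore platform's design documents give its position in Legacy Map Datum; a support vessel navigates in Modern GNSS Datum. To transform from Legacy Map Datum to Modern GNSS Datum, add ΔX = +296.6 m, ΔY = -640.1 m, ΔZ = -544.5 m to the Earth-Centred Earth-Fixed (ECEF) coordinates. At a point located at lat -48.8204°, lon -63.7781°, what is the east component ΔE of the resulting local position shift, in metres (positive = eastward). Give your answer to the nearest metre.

The local east axis at (φ, λ) is (−sin λ, cos λ, 0), so ΔE = −sin(-63.7781°)·296.6 + cos(-63.7781°)·(-640.1) = -16.75 m.

ΔE = -17 m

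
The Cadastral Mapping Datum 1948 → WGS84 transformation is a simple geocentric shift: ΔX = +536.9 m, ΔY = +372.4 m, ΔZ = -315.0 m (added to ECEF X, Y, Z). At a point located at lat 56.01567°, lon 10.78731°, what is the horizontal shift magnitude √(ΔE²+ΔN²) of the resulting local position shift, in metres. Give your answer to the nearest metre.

722 m

The local east axis at (φ, λ) is (−sin λ, cos λ, 0), so ΔE = −sin(10.78731°)·536.9 + cos(10.78731°)·372.4 = 265.33 m.
The local north axis is (−sin φ cos λ, −sin φ sin λ, cos φ), giving ΔN = -437.325 − 57.794 − 176.074 = -671.19 m.
Horizontal magnitude = √(ΔE² + ΔN²) = √(265.33² + (-671.19)²) = 721.74 m.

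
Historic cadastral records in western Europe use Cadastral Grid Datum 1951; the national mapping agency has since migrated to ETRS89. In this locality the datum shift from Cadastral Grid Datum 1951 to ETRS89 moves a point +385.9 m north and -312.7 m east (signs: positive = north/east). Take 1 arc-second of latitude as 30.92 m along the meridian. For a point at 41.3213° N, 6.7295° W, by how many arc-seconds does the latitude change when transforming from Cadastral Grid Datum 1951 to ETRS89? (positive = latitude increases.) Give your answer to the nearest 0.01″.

1″ of latitude = 30.92 m, so Δφ = 385.9 / 30.92 = 12.481″.

Δφ = 12.48″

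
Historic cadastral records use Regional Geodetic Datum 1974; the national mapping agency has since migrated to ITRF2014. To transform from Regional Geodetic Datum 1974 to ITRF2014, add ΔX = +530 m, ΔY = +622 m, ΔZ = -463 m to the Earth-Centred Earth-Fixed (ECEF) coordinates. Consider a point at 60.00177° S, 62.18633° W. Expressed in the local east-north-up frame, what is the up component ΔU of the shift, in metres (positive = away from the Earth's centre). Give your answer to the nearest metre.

ΔU = 250 m

At φ = -60.00177°, λ = -62.18633°: sin φ = -0.866041, cos φ = 0.499973, sin λ = -0.884470, cos λ = 0.466598.
ΔU = cos φ cos λ·ΔX + cos φ sin λ·ΔY + sin φ·ΔZ = (0.499973)(0.466598)(530) + (0.499973)(-0.884470)(622) + (-0.866041)(-463) = 249.56 m.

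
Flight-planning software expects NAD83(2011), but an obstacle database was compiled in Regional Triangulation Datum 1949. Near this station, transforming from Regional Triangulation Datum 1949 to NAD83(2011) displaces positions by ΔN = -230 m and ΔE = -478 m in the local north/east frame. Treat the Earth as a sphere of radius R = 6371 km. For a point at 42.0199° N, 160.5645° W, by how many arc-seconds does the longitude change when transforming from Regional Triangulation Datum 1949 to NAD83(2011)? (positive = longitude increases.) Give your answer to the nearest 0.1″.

Δλ = -20.8″

At latitude 42.0199°, cos φ = 0.742912.
One radian of longitude at latitude φ spans R cos φ, so Δλ = ΔE / (R cos φ) = -478.0 / (6371000 × 0.742912) = -1.0099e-04 rad = -20.831″.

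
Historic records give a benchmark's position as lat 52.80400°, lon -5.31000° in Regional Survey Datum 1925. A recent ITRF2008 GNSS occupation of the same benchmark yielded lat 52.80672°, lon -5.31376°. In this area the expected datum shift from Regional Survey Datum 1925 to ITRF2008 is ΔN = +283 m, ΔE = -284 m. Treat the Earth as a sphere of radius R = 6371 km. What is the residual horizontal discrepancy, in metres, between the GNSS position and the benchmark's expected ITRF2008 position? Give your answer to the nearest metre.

Observed coordinate differences: Δφ = +0.00272°, Δλ = -0.00376°.
Converting to metres (1° lat = 111195 m, cos φ = 0.604544): observed ΔN = 302.5 m, observed ΔE = -252.8 m.
Subtracting the expected shift leaves a residual of 302.5 − (283) = 19.5 m north and -252.8 − (-284) = 31.2 m east.
Residual distance = √(19.5² + 31.2²) = 36.8 m.

37 m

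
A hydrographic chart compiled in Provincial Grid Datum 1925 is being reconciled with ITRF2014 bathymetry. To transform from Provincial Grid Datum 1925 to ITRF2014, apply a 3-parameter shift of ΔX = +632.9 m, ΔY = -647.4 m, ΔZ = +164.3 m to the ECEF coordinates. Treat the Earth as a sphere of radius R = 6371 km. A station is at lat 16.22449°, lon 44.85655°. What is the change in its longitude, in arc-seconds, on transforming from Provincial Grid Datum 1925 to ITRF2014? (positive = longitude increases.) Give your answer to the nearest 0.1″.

sin φ = 0.279402, cos φ = 0.960174, sin λ = 0.705334, cos λ = 0.708875.
East component: ΔE = −sin λ·ΔX + cos λ·ΔY = −(0.705334)(632.9) + (0.708875)(-647.4) = -905.33 m.
1° of latitude spans πR/180 = 111195 m; at latitude φ, 1° of longitude spans that × cos φ = 106766.5 m, so Δλ = -905.33 / 106766.5 × 3600 = -30.526″.

Δλ = -30.5″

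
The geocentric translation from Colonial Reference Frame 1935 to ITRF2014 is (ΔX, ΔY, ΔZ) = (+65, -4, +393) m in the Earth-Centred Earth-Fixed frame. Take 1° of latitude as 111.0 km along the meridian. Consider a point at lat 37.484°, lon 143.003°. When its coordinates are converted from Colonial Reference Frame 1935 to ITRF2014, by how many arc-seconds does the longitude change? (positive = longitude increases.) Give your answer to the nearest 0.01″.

Δλ = -1.47″

sin φ = 0.608540, cos φ = 0.793523, sin λ = 0.601773, cos λ = -0.798667.
East component: ΔE = −sin λ·ΔX + cos λ·ΔY = −(0.601773)(65) + (-0.798667)(-4) = -35.92 m.
1° of latitude spans 111000 m; at latitude φ, 1° of longitude spans that × cos φ = 88081.1 m, so Δλ = -35.92 / 88081.1 × 3600 = -1.468″.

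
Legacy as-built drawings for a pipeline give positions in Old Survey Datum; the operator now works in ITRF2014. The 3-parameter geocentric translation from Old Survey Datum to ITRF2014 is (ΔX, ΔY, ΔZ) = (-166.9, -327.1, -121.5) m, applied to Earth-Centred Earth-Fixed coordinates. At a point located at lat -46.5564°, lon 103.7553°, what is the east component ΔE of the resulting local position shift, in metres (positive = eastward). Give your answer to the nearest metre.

ΔE = 240 m

The local east axis at (φ, λ) is (−sin λ, cos λ, 0), so ΔE = −sin(103.7553°)·(-166.9) + cos(103.7553°)·(-327.1) = 239.89 m.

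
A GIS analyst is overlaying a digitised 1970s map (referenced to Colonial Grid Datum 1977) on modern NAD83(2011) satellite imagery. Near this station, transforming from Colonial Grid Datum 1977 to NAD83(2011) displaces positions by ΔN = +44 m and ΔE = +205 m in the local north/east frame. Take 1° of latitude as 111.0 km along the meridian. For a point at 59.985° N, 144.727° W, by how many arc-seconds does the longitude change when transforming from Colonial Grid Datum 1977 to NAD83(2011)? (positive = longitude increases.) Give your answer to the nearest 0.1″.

Δλ = 13.3″

At latitude 59.985°, cos φ = 0.500227.
1° of longitude at this latitude = 111.0 × cos φ = 55.53 km, so Δλ = 205.0 / 55525.2 = 0.0036920° = 13.291″.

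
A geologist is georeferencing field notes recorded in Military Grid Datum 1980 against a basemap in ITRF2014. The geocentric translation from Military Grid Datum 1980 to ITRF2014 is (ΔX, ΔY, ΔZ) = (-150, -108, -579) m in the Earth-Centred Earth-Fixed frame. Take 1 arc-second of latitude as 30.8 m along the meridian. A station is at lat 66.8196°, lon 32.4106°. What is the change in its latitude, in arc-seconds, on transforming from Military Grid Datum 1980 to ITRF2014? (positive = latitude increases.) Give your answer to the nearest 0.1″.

sin φ = 0.919270, cos φ = 0.393627, sin λ = 0.535983, cos λ = 0.844229.
North component: ΔN = −sin φ cos λ·ΔX − sin φ sin λ·ΔY + cos φ·ΔZ = −(0.919270)(0.844229)(-150) − (0.919270)(0.535983)(-108) + (0.393627)(-579) = -58.29 m.
1° of latitude spans 3600 × 30.80 = 110880 m, so Δφ = -58.29 / 110880 × 3600 = -1.892″.

Δφ = -1.9″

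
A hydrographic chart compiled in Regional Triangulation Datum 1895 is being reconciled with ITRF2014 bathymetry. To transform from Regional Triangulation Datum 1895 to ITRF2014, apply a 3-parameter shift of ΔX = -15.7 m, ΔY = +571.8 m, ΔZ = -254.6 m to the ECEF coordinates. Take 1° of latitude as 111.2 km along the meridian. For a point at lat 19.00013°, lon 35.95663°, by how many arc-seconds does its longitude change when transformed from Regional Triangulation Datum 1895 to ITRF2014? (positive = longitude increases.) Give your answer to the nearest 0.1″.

sin φ = 0.325570, cos φ = 0.945518, sin λ = 0.587173, cos λ = 0.809462.
East component: ΔE = −sin λ·ΔX + cos λ·ΔY = −(0.587173)(-15.7) + (0.809462)(571.8) = 472.07 m.
1° of latitude spans 111200 m; at latitude φ, 1° of longitude spans that × cos φ = 105141.6 m, so Δλ = 472.07 / 105141.6 × 3600 = 16.163″.

Δλ = 16.2″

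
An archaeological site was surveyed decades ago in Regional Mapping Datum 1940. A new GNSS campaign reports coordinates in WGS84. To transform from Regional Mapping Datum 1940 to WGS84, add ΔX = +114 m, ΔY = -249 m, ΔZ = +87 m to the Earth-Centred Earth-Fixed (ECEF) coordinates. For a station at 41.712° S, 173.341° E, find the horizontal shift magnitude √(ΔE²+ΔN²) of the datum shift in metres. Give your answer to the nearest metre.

At φ = -41.712°, λ = 173.341°: sin φ = -0.665387, cos φ = 0.746499, sin λ = 0.115960, cos λ = -0.993254.
ΔE = −sin λ·ΔX + cos λ·ΔY = −(0.115960)·(114) + (-0.993254)·(-249) = 234.10 m.
ΔN = −sin φ cos λ·ΔX − sin φ sin λ·ΔY + cos φ·ΔZ = −(-0.665387)(-0.993254)(114) − (-0.665387)(0.115960)(-249) + (0.746499)(87) = -29.61 m.
Horizontal magnitude = √(ΔE² + ΔN²) = √(234.10² + (-29.61)²) = 235.97 m.

236 m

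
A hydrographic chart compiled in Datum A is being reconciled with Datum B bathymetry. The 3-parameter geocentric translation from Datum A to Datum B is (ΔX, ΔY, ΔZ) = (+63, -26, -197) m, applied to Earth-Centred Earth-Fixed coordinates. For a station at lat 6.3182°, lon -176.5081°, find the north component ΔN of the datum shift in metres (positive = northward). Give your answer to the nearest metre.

ΔN = -189 m

At φ = 6.3182°, λ = -176.5081°: sin φ = 0.110050, cos φ = 0.993926, sin λ = -0.060907, cos λ = -0.998143.
ΔN = −sin φ cos λ·ΔX − sin φ sin λ·ΔY + cos φ·ΔZ = −(0.110050)(-0.998143)(63) − (0.110050)(-0.060907)(-26) + (0.993926)(-197) = -189.06 m.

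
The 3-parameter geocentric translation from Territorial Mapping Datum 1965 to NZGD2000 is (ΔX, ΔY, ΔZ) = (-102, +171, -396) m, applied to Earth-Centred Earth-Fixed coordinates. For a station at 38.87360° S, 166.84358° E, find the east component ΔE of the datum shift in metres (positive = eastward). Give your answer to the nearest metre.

At φ = -38.87360°, λ = 166.84358°: sin φ = -0.627604, cos φ = 0.778532, sin λ = 0.227610, cos λ = -0.973752.
ΔE = −sin λ·ΔX + cos λ·ΔY = −(0.227610)·(-102) + (-0.973752)·(171) = -143.30 m.

ΔE = -143 m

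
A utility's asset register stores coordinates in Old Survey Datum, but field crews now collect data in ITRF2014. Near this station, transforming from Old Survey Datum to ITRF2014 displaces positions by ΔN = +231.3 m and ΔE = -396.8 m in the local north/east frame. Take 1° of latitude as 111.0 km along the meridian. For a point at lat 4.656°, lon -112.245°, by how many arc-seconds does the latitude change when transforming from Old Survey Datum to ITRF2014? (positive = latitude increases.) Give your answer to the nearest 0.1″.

1° of latitude = 111.0 km, so Δφ = 231.3 / 111000 = 0.0020838° = 7.502″.

Δφ = 7.5″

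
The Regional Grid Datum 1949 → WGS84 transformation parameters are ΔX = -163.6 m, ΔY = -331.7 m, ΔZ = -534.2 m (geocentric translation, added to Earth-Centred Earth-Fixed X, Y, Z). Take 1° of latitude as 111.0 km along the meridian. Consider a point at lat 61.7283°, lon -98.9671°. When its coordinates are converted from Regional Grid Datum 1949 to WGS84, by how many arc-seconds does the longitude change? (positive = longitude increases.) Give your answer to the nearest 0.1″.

Δλ = -7.5″

sin φ = 0.880711, cos φ = 0.473653, sin λ = -0.987778, cos λ = -0.155867.
East component: ΔE = −sin λ·ΔX + cos λ·ΔY = −(-0.987778)(-163.6) + (-0.155867)(-331.7) = -109.90 m.
1° of latitude spans 111000 m; at latitude φ, 1° of longitude spans that × cos φ = 52575.5 m, so Δλ = -109.90 / 52575.5 × 3600 = -7.525″.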